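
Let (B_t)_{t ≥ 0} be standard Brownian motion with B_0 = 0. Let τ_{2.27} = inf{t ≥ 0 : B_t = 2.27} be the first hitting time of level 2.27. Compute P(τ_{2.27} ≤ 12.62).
P(τ_{2.27} ≤ 12.62) = 2(1 − Φ(2.27/√12.62)) = 2(1 − Φ(0.6390)) ≈ 0.5228

By the reflection principle for standard BM, P(τ_b ≤ t) = 2 · P(B_t ≥ b). Since B_t ~ N(0, t), P(B_t ≥ 2.27) = 1 − Φ(2.27/√t) = 1 − Φ(2.27/√12.62) = 1 − Φ(0.6390) ≈ 0.26141. Doubling: P(τ_{2.27} ≤ 12.62) ≈ 2 · 0.26141 = 0.52282 ≈ 0.5228.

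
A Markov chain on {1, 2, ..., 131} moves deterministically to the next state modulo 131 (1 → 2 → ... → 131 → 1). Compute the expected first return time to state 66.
E[T_66 | X_0 = 66] = 131

The chain cycles deterministically, so starting at state 66 it returns in exactly 131 steps. Equivalently, the stationary distribution is uniform π_j = 1/131 for every state j, so by Kac's formula E[T_66] = 1/π_66 = 131.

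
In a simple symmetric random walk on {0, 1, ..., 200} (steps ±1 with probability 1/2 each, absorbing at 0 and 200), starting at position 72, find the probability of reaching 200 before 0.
P(hit 200 before 0) = 72/200 = 9/25

Let u_k = P(hit 200 before 0 | start at k). Then u_0 = 0, u_200 = 1, and u_k = u_{k-1}/2 + u_{k+1}/2 for 1 ≤ k ≤ 199. This harmonic recurrence is solved by u_k = k/200, giving u_72 = 72/200 = 9/25.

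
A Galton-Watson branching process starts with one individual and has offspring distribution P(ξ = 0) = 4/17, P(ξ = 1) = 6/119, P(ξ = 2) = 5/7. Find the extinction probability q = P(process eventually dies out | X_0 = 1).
q = 28/85

The pgf is f(s) = 4/17 + 6/119·s + 5/7·s². The extinction probability q is the smallest fixed point of f in [0, 1]. Setting s = f(s):
  5/7·s² + (6/119 − 1)·s + 4/17 = 0
  5/7·s² − (4/17 + 5/7)·s + 4/17 = 0
which factors as (s − 1)·(5/7·s − 4/17) = 0, giving roots s = 1 and s = (4/17)/(5/7) = 28/85.
Mean offspring μ = 6/119 + 2·5/7 = 176/119 > 1 (supercritical), so q < 1. The extinction probability is the smaller root: q = (4/17)/(5/7) = 28/85.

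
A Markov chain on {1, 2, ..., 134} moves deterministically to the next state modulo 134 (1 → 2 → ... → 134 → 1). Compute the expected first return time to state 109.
E[T_109 | X_0 = 109] = 134

The chain cycles deterministically, so starting at state 109 it returns in exactly 134 steps. Equivalently, the stationary distribution is uniform π_j = 1/134 for every state j, so by Kac's formula E[T_109] = 1/π_109 = 134.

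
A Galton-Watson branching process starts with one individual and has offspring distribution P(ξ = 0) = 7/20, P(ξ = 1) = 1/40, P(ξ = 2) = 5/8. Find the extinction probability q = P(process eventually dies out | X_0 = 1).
q = 14/25

The pgf is f(s) = 7/20 + 1/40·s + 5/8·s². The extinction probability q is the smallest fixed point of f in [0, 1]. Setting s = f(s):
  5/8·s² + (1/40 − 1)·s + 7/20 = 0
  5/8·s² − (7/20 + 5/8)·s + 7/20 = 0
which factors as (s − 1)·(5/8·s − 7/20) = 0, giving roots s = 1 and s = (7/20)/(5/8) = 14/25.
Mean offspring μ = 1/40 + 2·5/8 = 51/40 > 1 (supercritical), so q < 1. The extinction probability is the smaller root: q = (7/20)/(5/8) = 14/25.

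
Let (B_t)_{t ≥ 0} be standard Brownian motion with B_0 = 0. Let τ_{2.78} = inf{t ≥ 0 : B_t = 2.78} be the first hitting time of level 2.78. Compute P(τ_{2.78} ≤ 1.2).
P(τ_{2.78} ≤ 1.2) = 2(1 − Φ(2.78/√1.2)) = 2(1 − Φ(2.5378)) ≈ 0.0112

By the reflection principle for standard BM, P(τ_b ≤ t) = 2 · P(B_t ≥ b). Since B_t ~ N(0, t), P(B_t ≥ 2.78) = 1 − Φ(2.78/√t) = 1 − Φ(2.78/√1.2) = 1 − Φ(2.5378) ≈ 0.00558. Doubling: P(τ_{2.78} ≤ 1.2) ≈ 2 · 0.00558 = 0.01116 ≈ 0.0112.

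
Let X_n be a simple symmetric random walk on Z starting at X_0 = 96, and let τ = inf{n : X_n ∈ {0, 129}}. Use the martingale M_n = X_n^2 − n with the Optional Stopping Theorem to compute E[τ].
E[τ] = 3168

M_n = X_n^2 − n is a martingale (since E[X_{n+1}^2 | F_n] = X_n^2 + 1). By OST (τ has finite mean in a bounded region), E[M_τ] = E[M_0] = X_0^2 − 0 = 96^2 = 9216. Also E[M_τ] = E[X_τ^2] − E[τ]. The walk exits at 0 or 129, with P(hit 129 first) = 96/129, so E[X_τ^2] = 129^2 · 96/129 + 0 = 12384. Thus E[τ] = E[X_τ^2] − E[M_τ] = 12384 − 9216 = 3168 = 96(129 − 96) = 3168.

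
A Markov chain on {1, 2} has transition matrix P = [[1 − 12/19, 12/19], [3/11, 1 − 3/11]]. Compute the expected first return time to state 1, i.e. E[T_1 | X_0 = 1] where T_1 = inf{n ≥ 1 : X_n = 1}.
E[T_1 | X_0 = 1] = 1/π_1 = 63/19

For an irreducible recurrent Markov chain with stationary distribution π, E[T_i | X_0 = i] = 1/π_i (Kac's formula). Here π_1 = (3/11)/(12/19 + 3/11) = (3/11)/(189/209) = 19/63, so E[T_1 | X_0 = 1] = 1/π_1 = (12/19 + 3/11)/(3/11) = (189/209)/(3/11) = 63/19.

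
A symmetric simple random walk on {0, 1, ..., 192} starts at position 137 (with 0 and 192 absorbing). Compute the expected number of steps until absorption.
E[τ | X_0 = 137] = 7535

Let v_k = E[τ | X_0 = k]. Boundary: v_0 = v_192 = 0. Recurrence: v_k = 1 + (v_{k-1} + v_{k+1})/2 for 1 ≤ k ≤ 191. The particular solution to v_k − (v_{k-1} + v_{k+1})/2 = 1 is v_k = −k^2. Adding homogeneous solution A + B k and matching boundaries gives v_k = k (192 − k). Substituting k = 137: v_137 = 137 · 55 = 7535.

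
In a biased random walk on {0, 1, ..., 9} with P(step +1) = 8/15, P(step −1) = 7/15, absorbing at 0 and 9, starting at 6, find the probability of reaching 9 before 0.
P(hit 9 before 0) = (1 − (7/8)^6) / (1 − (7/8)^9) = 437760/555409

Let u_k denote P(reach 9 before 0 | start at k). Boundary: u_0 = 0, u_9 = 1. Recurrence: u_k = 8/15·u_{k+1} + 7/15·u_{k-1} for 1 ≤ k ≤ 8. Try u_k = A + B·r^k with r = q/p = (7/15)/(8/15) = 7/8. Substitution satisfies the recurrence; boundary conditions give:
  u_k = (1 − r^k) / (1 − r^N) = (1 − (7/8)^6) / (1 − (7/8)^9) = 437760/555409.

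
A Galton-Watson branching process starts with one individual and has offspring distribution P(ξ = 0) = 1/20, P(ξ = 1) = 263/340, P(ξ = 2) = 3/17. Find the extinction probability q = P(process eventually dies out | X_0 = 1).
q = 17/60

The pgf is f(s) = 1/20 + 263/340·s + 3/17·s². The extinction probability q is the smallest fixed point of f in [0, 1]. Setting s = f(s):
  3/17·s² + (263/340 − 1)·s + 1/20 = 0
  3/17·s² − (1/20 + 3/17)·s + 1/20 = 0
which factors as (s − 1)·(3/17·s − 1/20) = 0, giving roots s = 1 and s = (1/20)/(3/17) = 17/60.
Mean offspring μ = 263/340 + 2·3/17 = 383/340 > 1 (supercritical), so q < 1. The extinction probability is the smaller root: q = (1/20)/(3/17) = 17/60.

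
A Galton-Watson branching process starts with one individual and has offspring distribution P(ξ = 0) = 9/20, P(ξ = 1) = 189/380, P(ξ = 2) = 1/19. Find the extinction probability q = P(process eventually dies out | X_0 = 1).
q = 1

Mean offspring μ = 0·9/20 + 1·189/380 + 2·1/19 = 229/380 ≤ 1. For μ ≤ 1 with offspring not concentrated at 1, the Galton-Watson process goes extinct almost surely, so q = 1.
(Algebraic check: The pgf is f(s) = 9/20 + 189/380·s + 1/19·s². The extinction probability q is the smallest fixed point of f in [0, 1]. Setting s = f(s):
  1/19·s² + (189/380 − 1)·s + 9/20 = 0
  1/19·s² − (9/20 + 1/19)·s + 9/20 = 0
which factors as (s − 1)·(1/19·s − 9/20) = 0, giving roots s = 1 and s = (9/20)/(1/19) = 171/20. Since 171/20 ≥ 1, the smallest root in [0, 1] is s = 1.)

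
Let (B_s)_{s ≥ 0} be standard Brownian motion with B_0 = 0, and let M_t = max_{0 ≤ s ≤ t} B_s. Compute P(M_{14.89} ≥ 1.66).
P(M_{14.89} ≥ 1.66) = 2·P(B_{14.89} ≥ 1.66) = 2(1 − Φ(1.66/√14.89)) ≈ 0.6671

By the reflection principle for Brownian motion, P(M_t ≥ a) = 2 · P(B_t ≥ a) for a ≥ 0. Since B_t ~ N(0, t), P(B_t ≥ 1.66) = 1 − Φ(1.66/√t) = 1 − Φ(1.66/√14.89) = 1 − Φ(0.4302). So
  P(M_{14.89} ≥ 1.66) = 2(1 − Φ(0.4302)) ≈ 0.6671.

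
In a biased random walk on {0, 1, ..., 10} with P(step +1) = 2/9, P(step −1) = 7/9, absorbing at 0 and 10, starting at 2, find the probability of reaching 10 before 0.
P(hit 10 before 0) = (1 − (7/2)^2) / (1 − (7/2)^10) = 256/6277205

Let u_k denote P(reach 10 before 0 | start at k). Boundary: u_0 = 0, u_10 = 1. Recurrence: u_k = 2/9·u_{k+1} + 7/9·u_{k-1} for 1 ≤ k ≤ 9. Try u_k = A + B·r^k with r = q/p = (7/9)/(2/9) = 7/2. Substitution satisfies the recurrence; boundary conditions give:
  u_k = (1 − r^k) / (1 − r^N) = (1 − (7/2)^2) / (1 − (7/2)^10) = 256/6277205.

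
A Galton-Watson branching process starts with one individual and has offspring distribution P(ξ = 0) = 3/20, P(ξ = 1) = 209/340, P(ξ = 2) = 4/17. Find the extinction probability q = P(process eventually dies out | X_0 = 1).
q = 51/80

The pgf is f(s) = 3/20 + 209/340·s + 4/17·s². The extinction probability q is the smallest fixed point of f in [0, 1]. Setting s = f(s):
  4/17·s² + (209/340 − 1)·s + 3/20 = 0
  4/17·s² − (3/20 + 4/17)·s + 3/20 = 0
which factors as (s − 1)·(4/17·s − 3/20) = 0, giving roots s = 1 and s = (3/20)/(4/17) = 51/80.
Mean offspring μ = 209/340 + 2·4/17 = 369/340 > 1 (supercritical), so q < 1. The extinction probability is the smaller root: q = (3/20)/(4/17) = 51/80.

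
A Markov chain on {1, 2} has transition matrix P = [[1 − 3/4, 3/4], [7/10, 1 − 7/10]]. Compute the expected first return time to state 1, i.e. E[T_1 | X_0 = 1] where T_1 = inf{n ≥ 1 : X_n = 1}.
E[T_1 | X_0 = 1] = 1/π_1 = 29/14

For an irreducible recurrent Markov chain with stationary distribution π, E[T_i | X_0 = i] = 1/π_i (Kac's formula). Here π_1 = (7/10)/(3/4 + 7/10) = (7/10)/(29/20) = 14/29, so E[T_1 | X_0 = 1] = 1/π_1 = (3/4 + 7/10)/(7/10) = (29/20)/(7/10) = 29/14.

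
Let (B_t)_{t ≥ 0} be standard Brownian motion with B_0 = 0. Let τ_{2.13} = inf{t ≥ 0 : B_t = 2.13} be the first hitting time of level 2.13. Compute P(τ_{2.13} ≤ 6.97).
P(τ_{2.13} ≤ 6.97) = 2(1 − Φ(2.13/√6.97)) = 2(1 − Φ(0.8068)) ≈ 0.4198

By the reflection principle for standard BM, P(τ_b ≤ t) = 2 · P(B_t ≥ b). Since B_t ~ N(0, t), P(B_t ≥ 2.13) = 1 − Φ(2.13/√t) = 1 − Φ(2.13/√6.97) = 1 − Φ(0.8068) ≈ 0.20989. Doubling: P(τ_{2.13} ≤ 6.97) ≈ 2 · 0.20989 = 0.41978 ≈ 0.4198.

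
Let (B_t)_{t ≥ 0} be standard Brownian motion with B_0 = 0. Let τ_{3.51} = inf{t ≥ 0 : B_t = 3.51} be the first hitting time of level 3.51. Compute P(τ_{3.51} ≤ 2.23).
P(τ_{3.51} ≤ 2.23) = 2(1 − Φ(3.51/√2.23)) = 2(1 − Φ(2.3505)) ≈ 0.0187

By the reflection principle for standard BM, P(τ_b ≤ t) = 2 · P(B_t ≥ b). Since B_t ~ N(0, t), P(B_t ≥ 3.51) = 1 − Φ(3.51/√t) = 1 − Φ(3.51/√2.23) = 1 − Φ(2.3505) ≈ 0.00937. Doubling: P(τ_{3.51} ≤ 2.23) ≈ 2 · 0.00937 = 0.01874 ≈ 0.0187.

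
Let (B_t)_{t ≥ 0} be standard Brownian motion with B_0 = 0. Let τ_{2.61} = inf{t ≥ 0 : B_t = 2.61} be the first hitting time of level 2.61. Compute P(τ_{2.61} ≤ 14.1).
P(τ_{2.61} ≤ 14.1) = 2(1 − Φ(2.61/√14.1)) = 2(1 − Φ(0.6951)) ≈ 0.4870

By the reflection principle for standard BM, P(τ_b ≤ t) = 2 · P(B_t ≥ b). Since B_t ~ N(0, t), P(B_t ≥ 2.61) = 1 − Φ(2.61/√t) = 1 − Φ(2.61/√14.1) = 1 − Φ(0.6951) ≈ 0.24350. Doubling: P(τ_{2.61} ≤ 14.1) ≈ 2 · 0.24350 = 0.48700 ≈ 0.4870.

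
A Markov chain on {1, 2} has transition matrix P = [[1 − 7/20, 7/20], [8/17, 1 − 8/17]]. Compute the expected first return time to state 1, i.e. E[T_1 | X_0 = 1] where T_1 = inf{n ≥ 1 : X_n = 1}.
E[T_1 | X_0 = 1] = 1/π_1 = 279/160

For an irreducible recurrent Markov chain with stationary distribution π, E[T_i | X_0 = i] = 1/π_i (Kac's formula). Here π_1 = (8/17)/(7/20 + 8/17) = (8/17)/(279/340) = 160/279, so E[T_1 | X_0 = 1] = 1/π_1 = (7/20 + 8/17)/(8/17) = (279/340)/(8/17) = 279/160.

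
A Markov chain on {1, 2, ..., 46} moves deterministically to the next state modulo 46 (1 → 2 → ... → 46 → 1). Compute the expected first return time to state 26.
E[T_26 | X_0 = 26] = 46

The chain cycles deterministically, so starting at state 26 it returns in exactly 46 steps. Equivalently, the stationary distribution is uniform π_j = 1/46 for every state j, so by Kac's formula E[T_26] = 1/π_26 = 46.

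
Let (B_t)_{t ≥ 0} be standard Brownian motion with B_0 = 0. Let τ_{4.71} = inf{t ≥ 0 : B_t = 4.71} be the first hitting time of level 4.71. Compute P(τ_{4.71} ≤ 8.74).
P(τ_{4.71} ≤ 8.74) = 2(1 − Φ(4.71/√8.74)) = 2(1 − Φ(1.5932)) ≈ 0.1111

By the reflection principle for standard BM, P(τ_b ≤ t) = 2 · P(B_t ≥ b). Since B_t ~ N(0, t), P(B_t ≥ 4.71) = 1 − Φ(4.71/√t) = 1 − Φ(4.71/√8.74) = 1 − Φ(1.5932) ≈ 0.05556. Doubling: P(τ_{4.71} ≤ 8.74) ≈ 2 · 0.05556 = 0.11112 ≈ 0.1111.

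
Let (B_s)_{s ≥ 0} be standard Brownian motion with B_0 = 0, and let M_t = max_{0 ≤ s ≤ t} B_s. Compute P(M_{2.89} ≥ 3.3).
P(M_{2.89} ≥ 3.3) = 2·P(B_{2.89} ≥ 3.3) = 2(1 − Φ(3.3/√2.89)) ≈ 0.0522

By the reflection principle for Brownian motion, P(M_t ≥ a) = 2 · P(B_t ≥ a) for a ≥ 0. Since B_t ~ N(0, t), P(B_t ≥ 3.3) = 1 − Φ(3.3/√t) = 1 − Φ(3.3/√2.89) = 1 − Φ(1.9412). So
  P(M_{2.89} ≥ 3.3) = 2(1 − Φ(1.9412)) ≈ 0.0522.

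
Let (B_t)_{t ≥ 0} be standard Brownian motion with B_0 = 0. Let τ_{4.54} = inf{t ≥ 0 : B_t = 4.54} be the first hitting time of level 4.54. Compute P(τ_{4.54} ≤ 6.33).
P(τ_{4.54} ≤ 6.33) = 2(1 − Φ(4.54/√6.33)) = 2(1 − Φ(1.8045)) ≈ 0.0712

By the reflection principle for standard BM, P(τ_b ≤ t) = 2 · P(B_t ≥ b). Since B_t ~ N(0, t), P(B_t ≥ 4.54) = 1 − Φ(4.54/√t) = 1 − Φ(4.54/√6.33) = 1 − Φ(1.8045) ≈ 0.03558. Doubling: P(τ_{4.54} ≤ 6.33) ≈ 2 · 0.03558 = 0.07116 ≈ 0.0712.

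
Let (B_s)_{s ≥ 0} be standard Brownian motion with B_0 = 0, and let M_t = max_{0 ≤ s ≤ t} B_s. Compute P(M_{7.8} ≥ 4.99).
P(M_{7.8} ≥ 4.99) = 2·P(B_{7.8} ≥ 4.99) = 2(1 − Φ(4.99/√7.8)) ≈ 0.0740

By the reflection principle for Brownian motion, P(M_t ≥ a) = 2 · P(B_t ≥ a) for a ≥ 0. Since B_t ~ N(0, t), P(B_t ≥ 4.99) = 1 − Φ(4.99/√t) = 1 − Φ(4.99/√7.8) = 1 − Φ(1.7867). So
  P(M_{7.8} ≥ 4.99) = 2(1 − Φ(1.7867)) ≈ 0.0740.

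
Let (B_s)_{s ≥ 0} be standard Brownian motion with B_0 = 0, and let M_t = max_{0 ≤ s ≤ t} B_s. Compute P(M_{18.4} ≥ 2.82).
P(M_{18.4} ≥ 2.82) = 2·P(B_{18.4} ≥ 2.82) = 2(1 − Φ(2.82/√18.4)) ≈ 0.5109

By the reflection principle for Brownian motion, P(M_t ≥ a) = 2 · P(B_t ≥ a) for a ≥ 0. Since B_t ~ N(0, t), P(B_t ≥ 2.82) = 1 − Φ(2.82/√t) = 1 − Φ(2.82/√18.4) = 1 − Φ(0.6574). So
  P(M_{18.4} ≥ 2.82) = 2(1 − Φ(0.6574)) ≈ 0.5109.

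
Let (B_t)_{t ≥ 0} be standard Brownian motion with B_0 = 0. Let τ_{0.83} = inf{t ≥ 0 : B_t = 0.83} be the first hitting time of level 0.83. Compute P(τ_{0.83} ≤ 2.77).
P(τ_{0.83} ≤ 2.77) = 2(1 − Φ(0.83/√2.77)) = 2(1 − Φ(0.4987)) ≈ 0.6180

By the reflection principle for standard BM, P(τ_b ≤ t) = 2 · P(B_t ≥ b). Since B_t ~ N(0, t), P(B_t ≥ 0.83) = 1 − Φ(0.83/√t) = 1 − Φ(0.83/√2.77) = 1 − Φ(0.4987) ≈ 0.30900. Doubling: P(τ_{0.83} ≤ 2.77) ≈ 2 · 0.30900 = 0.61800 ≈ 0.6180.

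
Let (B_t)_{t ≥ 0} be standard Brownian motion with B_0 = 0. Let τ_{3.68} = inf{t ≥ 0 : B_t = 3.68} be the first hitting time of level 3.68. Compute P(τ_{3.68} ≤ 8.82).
P(τ_{3.68} ≤ 8.82) = 2(1 − Φ(3.68/√8.82)) = 2(1 − Φ(1.2391)) ≈ 0.2153

By the reflection principle for standard BM, P(τ_b ≤ t) = 2 · P(B_t ≥ b). Since B_t ~ N(0, t), P(B_t ≥ 3.68) = 1 − Φ(3.68/√t) = 1 − Φ(3.68/√8.82) = 1 − Φ(1.2391) ≈ 0.10765. Doubling: P(τ_{3.68} ≤ 8.82) ≈ 2 · 0.10765 = 0.21530 ≈ 0.2153.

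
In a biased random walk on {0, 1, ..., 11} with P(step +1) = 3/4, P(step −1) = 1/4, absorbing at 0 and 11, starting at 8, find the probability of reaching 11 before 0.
P(hit 11 before 0) = (1 − (1/3)^8) / (1 − (1/3)^11) = 88560/88573

Let u_k denote P(reach 11 before 0 | start at k). Boundary: u_0 = 0, u_11 = 1. Recurrence: u_k = 3/4·u_{k+1} + 1/4·u_{k-1} for 1 ≤ k ≤ 10. Try u_k = A + B·r^k with r = q/p = (1/4)/(3/4) = 1/3. Substitution satisfies the recurrence; boundary conditions give:
  u_k = (1 − r^k) / (1 − r^N) = (1 − (1/3)^8) / (1 − (1/3)^11) = 88560/88573.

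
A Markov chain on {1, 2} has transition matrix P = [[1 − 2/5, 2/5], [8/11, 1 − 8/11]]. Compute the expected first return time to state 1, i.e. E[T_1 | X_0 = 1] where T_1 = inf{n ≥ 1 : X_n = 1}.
E[T_1 | X_0 = 1] = 1/π_1 = 31/20

For an irreducible recurrent Markov chain with stationary distribution π, E[T_i | X_0 = i] = 1/π_i (Kac's formula). Here π_1 = (8/11)/(2/5 + 8/11) = (8/11)/(62/55) = 20/31, so E[T_1 | X_0 = 1] = 1/π_1 = (2/5 + 8/11)/(8/11) = (62/55)/(8/11) = 31/20.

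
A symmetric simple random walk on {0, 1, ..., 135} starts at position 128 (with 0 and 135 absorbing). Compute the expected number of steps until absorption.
E[τ | X_0 = 128] = 896

Let v_k = E[τ | X_0 = k]. Boundary: v_0 = v_135 = 0. Recurrence: v_k = 1 + (v_{k-1} + v_{k+1})/2 for 1 ≤ k ≤ 134. The particular solution to v_k − (v_{k-1} + v_{k+1})/2 = 1 is v_k = −k^2. Adding homogeneous solution A + B k and matching boundaries gives v_k = k (135 − k). Substituting k = 128: v_128 = 128 · 7 = 896.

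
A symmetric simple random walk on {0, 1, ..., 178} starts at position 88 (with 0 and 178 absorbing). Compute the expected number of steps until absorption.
E[τ | X_0 = 88] = 7920

Let v_k = E[τ | X_0 = k]. Boundary: v_0 = v_178 = 0. Recurrence: v_k = 1 + (v_{k-1} + v_{k+1})/2 for 1 ≤ k ≤ 177. The particular solution to v_k − (v_{k-1} + v_{k+1})/2 = 1 is v_k = −k^2. Adding homogeneous solution A + B k and matching boundaries gives v_k = k (178 − k). Substituting k = 88: v_88 = 88 · 90 = 7920.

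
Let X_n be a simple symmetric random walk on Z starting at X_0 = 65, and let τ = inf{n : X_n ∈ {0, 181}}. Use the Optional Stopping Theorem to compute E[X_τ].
E[X_τ] = 65

X_n is a martingale and τ is a bounded-mean stopping time (indeed τ is finite a.s. with bounded expectation since the walk is in a bounded region). By the OST, E[X_τ] = E[X_0] = 65. Equivalently: E[X_τ] = 181 · P(hit 181 first) + 0 · P(hit 0 first) = 181 · (65/181) = 65.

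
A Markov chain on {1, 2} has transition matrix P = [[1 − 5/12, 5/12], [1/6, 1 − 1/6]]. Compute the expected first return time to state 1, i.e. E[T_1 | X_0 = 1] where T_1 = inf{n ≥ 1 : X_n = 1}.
E[T_1 | X_0 = 1] = 1/π_1 = 7/2

For an irreducible recurrent Markov chain with stationary distribution π, E[T_i | X_0 = i] = 1/π_i (Kac's formula). Here π_1 = (1/6)/(5/12 + 1/6) = (1/6)/(7/12) = 2/7, so E[T_1 | X_0 = 1] = 1/π_1 = (5/12 + 1/6)/(1/6) = (7/12)/(1/6) = 7/2.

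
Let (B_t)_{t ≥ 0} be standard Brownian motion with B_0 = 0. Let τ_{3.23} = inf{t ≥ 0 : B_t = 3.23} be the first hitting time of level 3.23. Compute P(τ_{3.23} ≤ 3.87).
P(τ_{3.23} ≤ 3.87) = 2(1 − Φ(3.23/√3.87)) = 2(1 − Φ(1.6419)) ≈ 0.1006

By the reflection principle for standard BM, P(τ_b ≤ t) = 2 · P(B_t ≥ b). Since B_t ~ N(0, t), P(B_t ≥ 3.23) = 1 − Φ(3.23/√t) = 1 − Φ(3.23/√3.87) = 1 − Φ(1.6419) ≈ 0.05031. Doubling: P(τ_{3.23} ≤ 3.87) ≈ 2 · 0.05031 = 0.10062 ≈ 0.1006.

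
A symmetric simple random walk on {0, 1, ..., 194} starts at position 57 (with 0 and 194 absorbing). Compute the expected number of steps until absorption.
E[τ | X_0 = 57] = 7809

Let v_k = E[τ | X_0 = k]. Boundary: v_0 = v_194 = 0. Recurrence: v_k = 1 + (v_{k-1} + v_{k+1})/2 for 1 ≤ k ≤ 193. The particular solution to v_k − (v_{k-1} + v_{k+1})/2 = 1 is v_k = −k^2. Adding homogeneous solution A + B k and matching boundaries gives v_k = k (194 − k). Substituting k = 57: v_57 = 57 · 137 = 7809.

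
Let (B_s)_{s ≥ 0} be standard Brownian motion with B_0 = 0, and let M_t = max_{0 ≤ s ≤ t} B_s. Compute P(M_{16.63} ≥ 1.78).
P(M_{16.63} ≥ 1.78) = 2·P(B_{16.63} ≥ 1.78) = 2(1 − Φ(1.78/√16.63)) ≈ 0.6625

By the reflection principle for Brownian motion, P(M_t ≥ a) = 2 · P(B_t ≥ a) for a ≥ 0. Since B_t ~ N(0, t), P(B_t ≥ 1.78) = 1 − Φ(1.78/√t) = 1 − Φ(1.78/√16.63) = 1 − Φ(0.4365). So
  P(M_{16.63} ≥ 1.78) = 2(1 − Φ(0.4365)) ≈ 0.6625.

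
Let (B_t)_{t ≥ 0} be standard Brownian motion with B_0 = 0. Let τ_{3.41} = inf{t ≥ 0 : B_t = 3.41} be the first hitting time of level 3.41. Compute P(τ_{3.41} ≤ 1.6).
P(τ_{3.41} ≤ 1.6) = 2(1 − Φ(3.41/√1.6)) = 2(1 − Φ(2.6958)) ≈ 0.0070

By the reflection principle for standard BM, P(τ_b ≤ t) = 2 · P(B_t ≥ b). Since B_t ~ N(0, t), P(B_t ≥ 3.41) = 1 − Φ(3.41/√t) = 1 − Φ(3.41/√1.6) = 1 − Φ(2.6958) ≈ 0.00351. Doubling: P(τ_{3.41} ≤ 1.6) ≈ 2 · 0.00351 = 0.00702 ≈ 0.0070.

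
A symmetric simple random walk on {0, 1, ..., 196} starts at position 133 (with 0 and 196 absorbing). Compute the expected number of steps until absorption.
E[τ | X_0 = 133] = 8379

Let v_k = E[τ | X_0 = k]. Boundary: v_0 = v_196 = 0. Recurrence: v_k = 1 + (v_{k-1} + v_{k+1})/2 for 1 ≤ k ≤ 195. The particular solution to v_k − (v_{k-1} + v_{k+1})/2 = 1 is v_k = −k^2. Adding homogeneous solution A + B k and matching boundaries gives v_k = k (196 − k). Substituting k = 133: v_133 = 133 · 63 = 8379.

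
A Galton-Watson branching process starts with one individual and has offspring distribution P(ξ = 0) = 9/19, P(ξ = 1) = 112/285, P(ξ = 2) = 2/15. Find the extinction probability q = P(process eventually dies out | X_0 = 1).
q = 1

Mean offspring μ = 0·9/19 + 1·112/285 + 2·2/15 = 188/285 ≤ 1. For μ ≤ 1 with offspring not concentrated at 1, the Galton-Watson process goes extinct almost surely, so q = 1.
(Algebraic check: The pgf is f(s) = 9/19 + 112/285·s + 2/15·s². The extinction probability q is the smallest fixed point of f in [0, 1]. Setting s = f(s):
  2/15·s² + (112/285 − 1)·s + 9/19 = 0
  2/15·s² − (9/19 + 2/15)·s + 9/19 = 0
which factors as (s − 1)·(2/15·s − 9/19) = 0, giving roots s = 1 and s = (9/19)/(2/15) = 135/38. Since 135/38 ≥ 1, the smallest root in [0, 1] is s = 1.)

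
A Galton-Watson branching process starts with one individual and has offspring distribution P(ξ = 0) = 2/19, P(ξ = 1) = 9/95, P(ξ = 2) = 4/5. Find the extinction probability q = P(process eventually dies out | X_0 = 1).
q = 5/38

The pgf is f(s) = 2/19 + 9/95·s + 4/5·s². The extinction probability q is the smallest fixed point of f in [0, 1]. Setting s = f(s):
  4/5·s² + (9/95 − 1)·s + 2/19 = 0
  4/5·s² − (2/19 + 4/5)·s + 2/19 = 0
which factors as (s − 1)·(4/5·s − 2/19) = 0, giving roots s = 1 and s = (2/19)/(4/5) = 5/38.
Mean offspring μ = 9/95 + 2·4/5 = 161/95 > 1 (supercritical), so q < 1. The extinction probability is the smaller root: q = (2/19)/(4/5) = 5/38.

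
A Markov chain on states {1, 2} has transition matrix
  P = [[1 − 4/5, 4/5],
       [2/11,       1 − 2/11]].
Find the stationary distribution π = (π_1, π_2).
π_1 = 5/27, π_2 = 22/27

Solve πP = π with π_1 + π_2 = 1. From πP = π: π_1 · (1 − 4/5) + π_2 · 2/11 = π_1 ⇒ π_2 · 2/11 = π_1 · 4/5 ⇒ π_2/π_1 = (4/5)/(2/11) = 22/5. Together with π_1 + π_2 = 1:
  π_1 = (2/11)/(4/5 + 2/11) = (2/11)/(54/55) = 5/27,
  π_2 = (4/5)/(4/5 + 2/11) = (4/5)/(54/55) = 22/27.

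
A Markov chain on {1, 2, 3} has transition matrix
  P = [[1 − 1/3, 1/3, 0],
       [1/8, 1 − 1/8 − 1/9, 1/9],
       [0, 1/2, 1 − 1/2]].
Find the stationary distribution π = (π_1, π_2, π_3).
π = (27/115, 72/115, 16/115)

This is a birth-death chain on three states, which satisfies detailed balance: π_1 · P_{12} = π_2 · P_{21} and π_2 · P_{23} = π_3 · P_{32}.
From π_1 · 1/3 = π_2 · 1/8: π_2/π_1 = (1/3)/(1/8) = 8/3.
From π_2 · 1/9 = π_3 · 1/2: π_3/π_2 = (1/9)/(1/2) = 2/9.
Take π_1 proportional to 1; then unnormalized π = (1, 8/3, 16/27). Normalize by dividing by the sum 115/27:
  π = (27/115, 72/115, 16/115).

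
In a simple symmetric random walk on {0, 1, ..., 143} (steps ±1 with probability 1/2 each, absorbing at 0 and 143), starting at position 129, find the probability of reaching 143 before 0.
P(hit 143 before 0) = 129/143

Let u_k = P(hit 143 before 0 | start at k). Then u_0 = 0, u_143 = 1, and u_k = u_{k-1}/2 + u_{k+1}/2 for 1 ≤ k ≤ 142. This harmonic recurrence is solved by u_k = k/143, giving u_129 = 129/143.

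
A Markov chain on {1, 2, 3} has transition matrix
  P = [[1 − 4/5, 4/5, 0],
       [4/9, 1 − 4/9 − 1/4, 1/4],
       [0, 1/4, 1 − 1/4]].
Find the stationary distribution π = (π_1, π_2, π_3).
π = (5/23, 9/23, 9/23)

This is a birth-death chain on three states, which satisfies detailed balance: π_1 · P_{12} = π_2 · P_{21} and π_2 · P_{23} = π_3 · P_{32}.
From π_1 · 4/5 = π_2 · 4/9: π_2/π_1 = (4/5)/(4/9) = 9/5.
From π_2 · 1/4 = π_3 · 1/4: π_3/π_2 = (1/4)/(1/4) = 1.
Take π_1 proportional to 1; then unnormalized π = (1, 9/5, 9/5). Normalize by dividing by the sum 23/5:
  π = (5/23, 9/23, 9/23).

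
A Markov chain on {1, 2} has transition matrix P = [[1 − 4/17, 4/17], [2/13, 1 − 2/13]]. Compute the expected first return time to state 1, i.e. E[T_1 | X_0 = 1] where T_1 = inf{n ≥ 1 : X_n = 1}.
E[T_1 | X_0 = 1] = 1/π_1 = 43/17

For an irreducible recurrent Markov chain with stationary distribution π, E[T_i | X_0 = i] = 1/π_i (Kac's formula). Here π_1 = (2/13)/(4/17 + 2/13) = (2/13)/(86/221) = 17/43, so E[T_1 | X_0 = 1] = 1/π_1 = (4/17 + 2/13)/(2/13) = (86/221)/(2/13) = 43/17.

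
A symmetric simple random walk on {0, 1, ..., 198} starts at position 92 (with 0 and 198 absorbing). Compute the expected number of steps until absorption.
E[τ | X_0 = 92] = 9752

Let v_k = E[τ | X_0 = k]. Boundary: v_0 = v_198 = 0. Recurrence: v_k = 1 + (v_{k-1} + v_{k+1})/2 for 1 ≤ k ≤ 197. The particular solution to v_k − (v_{k-1} + v_{k+1})/2 = 1 is v_k = −k^2. Adding homogeneous solution A + B k and matching boundaries gives v_k = k (198 − k). Substituting k = 92: v_92 = 92 · 106 = 9752.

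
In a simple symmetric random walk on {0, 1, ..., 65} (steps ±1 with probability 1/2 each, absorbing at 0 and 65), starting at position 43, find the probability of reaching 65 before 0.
P(hit 65 before 0) = 43/65

Let u_k = P(hit 65 before 0 | start at k). Then u_0 = 0, u_65 = 1, and u_k = u_{k-1}/2 + u_{k+1}/2 for 1 ≤ k ≤ 64. This harmonic recurrence is solved by u_k = k/65, giving u_43 = 43/65.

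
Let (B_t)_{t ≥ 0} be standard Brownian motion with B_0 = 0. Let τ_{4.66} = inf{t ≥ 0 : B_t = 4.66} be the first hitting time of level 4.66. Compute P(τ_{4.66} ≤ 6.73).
P(τ_{4.66} ≤ 6.73) = 2(1 − Φ(4.66/√6.73)) = 2(1 − Φ(1.7963)) ≈ 0.0724

By the reflection principle for standard BM, P(τ_b ≤ t) = 2 · P(B_t ≥ b). Since B_t ~ N(0, t), P(B_t ≥ 4.66) = 1 − Φ(4.66/√t) = 1 − Φ(4.66/√6.73) = 1 − Φ(1.7963) ≈ 0.03622. Doubling: P(τ_{4.66} ≤ 6.73) ≈ 2 · 0.03622 = 0.07244 ≈ 0.0724.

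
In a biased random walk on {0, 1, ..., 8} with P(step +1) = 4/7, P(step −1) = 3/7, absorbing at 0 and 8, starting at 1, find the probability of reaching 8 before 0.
P(hit 8 before 0) = (1 − (3/4)^1) / (1 − (3/4)^8) = 16384/58975

Let u_k denote P(reach 8 before 0 | start at k). Boundary: u_0 = 0, u_8 = 1. Recurrence: u_k = 4/7·u_{k+1} + 3/7·u_{k-1} for 1 ≤ k ≤ 7. Try u_k = A + B·r^k with r = q/p = (3/7)/(4/7) = 3/4. Substitution satisfies the recurrence; boundary conditions give:
  u_k = (1 − r^k) / (1 − r^N) = (1 − (3/4)^1) / (1 − (3/4)^8) = 16384/58975.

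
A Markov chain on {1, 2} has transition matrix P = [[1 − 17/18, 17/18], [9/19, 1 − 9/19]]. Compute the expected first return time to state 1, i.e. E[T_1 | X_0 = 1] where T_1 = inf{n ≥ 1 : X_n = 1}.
E[T_1 | X_0 = 1] = 1/π_1 = 485/162

For an irreducible recurrent Markov chain with stationary distribution π, E[T_i | X_0 = i] = 1/π_i (Kac's formula). Here π_1 = (9/19)/(17/18 + 9/19) = (9/19)/(485/342) = 162/485, so E[T_1 | X_0 = 1] = 1/π_1 = (17/18 + 9/19)/(9/19) = (485/342)/(9/19) = 485/162.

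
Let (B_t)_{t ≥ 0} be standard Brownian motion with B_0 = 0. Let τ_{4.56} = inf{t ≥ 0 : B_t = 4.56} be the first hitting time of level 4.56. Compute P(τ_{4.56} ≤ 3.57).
P(τ_{4.56} ≤ 3.57) = 2(1 − Φ(4.56/√3.57)) = 2(1 − Φ(2.4134)) ≈ 0.0158

By the reflection principle for standard BM, P(τ_b ≤ t) = 2 · P(B_t ≥ b). Since B_t ~ N(0, t), P(B_t ≥ 4.56) = 1 − Φ(4.56/√t) = 1 − Φ(4.56/√3.57) = 1 − Φ(2.4134) ≈ 0.00790. Doubling: P(τ_{4.56} ≤ 3.57) ≈ 2 · 0.00790 = 0.01580 ≈ 0.0158.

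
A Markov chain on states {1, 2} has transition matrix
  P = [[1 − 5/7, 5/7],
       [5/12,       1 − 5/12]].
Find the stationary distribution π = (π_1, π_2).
π_1 = 7/19, π_2 = 12/19

Solve πP = π with π_1 + π_2 = 1. From πP = π: π_1 · (1 − 5/7) + π_2 · 5/12 = π_1 ⇒ π_2 · 5/12 = π_1 · 5/7 ⇒ π_2/π_1 = (5/7)/(5/12) = 12/7. Together with π_1 + π_2 = 1:
  π_1 = (5/12)/(5/7 + 5/12) = (5/12)/(95/84) = 7/19,
  π_2 = (5/7)/(5/7 + 5/12) = (5/7)/(95/84) = 12/19.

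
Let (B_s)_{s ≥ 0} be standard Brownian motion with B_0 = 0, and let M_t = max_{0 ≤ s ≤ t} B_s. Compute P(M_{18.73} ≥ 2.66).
P(M_{18.73} ≥ 2.66) = 2·P(B_{18.73} ≥ 2.66) = 2(1 − Φ(2.66/√18.73)) ≈ 0.5388

By the reflection principle for Brownian motion, P(M_t ≥ a) = 2 · P(B_t ≥ a) for a ≥ 0. Since B_t ~ N(0, t), P(B_t ≥ 2.66) = 1 − Φ(2.66/√t) = 1 − Φ(2.66/√18.73) = 1 − Φ(0.6146). So
  P(M_{18.73} ≥ 2.66) = 2(1 − Φ(0.6146)) ≈ 0.5388.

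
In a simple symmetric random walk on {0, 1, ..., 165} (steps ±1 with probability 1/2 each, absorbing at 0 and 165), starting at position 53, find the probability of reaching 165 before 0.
P(hit 165 before 0) = 53/165

Let u_k = P(hit 165 before 0 | start at k). Then u_0 = 0, u_165 = 1, and u_k = u_{k-1}/2 + u_{k+1}/2 for 1 ≤ k ≤ 164. This harmonic recurrence is solved by u_k = k/165, giving u_53 = 53/165.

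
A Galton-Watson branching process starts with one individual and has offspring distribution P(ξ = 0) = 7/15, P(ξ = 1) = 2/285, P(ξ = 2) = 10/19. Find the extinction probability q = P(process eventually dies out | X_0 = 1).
q = 133/150

The pgf is f(s) = 7/15 + 2/285·s + 10/19·s². The extinction probability q is the smallest fixed point of f in [0, 1]. Setting s = f(s):
  10/19·s² + (2/285 − 1)·s + 7/15 = 0
  10/19·s² − (7/15 + 10/19)·s + 7/15 = 0
which factors as (s − 1)·(10/19·s − 7/15) = 0, giving roots s = 1 and s = (7/15)/(10/19) = 133/150.
Mean offspring μ = 2/285 + 2·10/19 = 302/285 > 1 (supercritical), so q < 1. The extinction probability is the smaller root: q = (7/15)/(10/19) = 133/150.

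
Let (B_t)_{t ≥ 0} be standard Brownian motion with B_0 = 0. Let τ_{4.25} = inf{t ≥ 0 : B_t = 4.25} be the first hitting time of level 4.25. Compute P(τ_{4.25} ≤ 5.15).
P(τ_{4.25} ≤ 5.15) = 2(1 − Φ(4.25/√5.15)) = 2(1 − Φ(1.8728)) ≈ 0.0611

By the reflection principle for standard BM, P(τ_b ≤ t) = 2 · P(B_t ≥ b). Since B_t ~ N(0, t), P(B_t ≥ 4.25) = 1 − Φ(4.25/√t) = 1 − Φ(4.25/√5.15) = 1 − Φ(1.8728) ≈ 0.03055. Doubling: P(τ_{4.25} ≤ 5.15) ≈ 2 · 0.03055 = 0.06110 ≈ 0.0611.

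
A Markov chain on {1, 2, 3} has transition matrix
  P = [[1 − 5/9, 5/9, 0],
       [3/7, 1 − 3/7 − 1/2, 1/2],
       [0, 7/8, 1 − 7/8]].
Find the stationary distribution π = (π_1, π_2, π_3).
π = (27/82, 35/82, 10/41)

This is a birth-death chain on three states, which satisfies detailed balance: π_1 · P_{12} = π_2 · P_{21} and π_2 · P_{23} = π_3 · P_{32}.
From π_1 · 5/9 = π_2 · 3/7: π_2/π_1 = (5/9)/(3/7) = 35/27.
From π_2 · 1/2 = π_3 · 7/8: π_3/π_2 = (1/2)/(7/8) = 4/7.
Take π_1 proportional to 1; then unnormalized π = (1, 35/27, 20/27). Normalize by dividing by the sum 82/27:
  π = (27/82, 35/82, 10/41).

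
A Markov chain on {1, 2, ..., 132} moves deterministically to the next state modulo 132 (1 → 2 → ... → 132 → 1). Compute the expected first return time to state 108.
E[T_108 | X_0 = 108] = 132

The chain cycles deterministically, so starting at state 108 it returns in exactly 132 steps. Equivalently, the stationary distribution is uniform π_j = 1/132 for every state j, so by Kac's formula E[T_108] = 1/π_108 = 132.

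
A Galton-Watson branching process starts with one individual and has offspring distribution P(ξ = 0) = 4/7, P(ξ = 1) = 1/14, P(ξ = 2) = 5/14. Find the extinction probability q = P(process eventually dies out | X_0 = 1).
q = 1

Mean offspring μ = 0·4/7 + 1·1/14 + 2·5/14 = 11/14 ≤ 1. For μ ≤ 1 with offspring not concentrated at 1, the Galton-Watson process goes extinct almost surely, so q = 1.
(Algebraic check: The pgf is f(s) = 4/7 + 1/14·s + 5/14·s². The extinction probability q is the smallest fixed point of f in [0, 1]. Setting s = f(s):
  5/14·s² + (1/14 − 1)·s + 4/7 = 0
  5/14·s² − (4/7 + 5/14)·s + 4/7 = 0
which factors as (s − 1)·(5/14·s − 4/7) = 0, giving roots s = 1 and s = (4/7)/(5/14) = 8/5. Since 8/5 ≥ 1, the smallest root in [0, 1] is s = 1.)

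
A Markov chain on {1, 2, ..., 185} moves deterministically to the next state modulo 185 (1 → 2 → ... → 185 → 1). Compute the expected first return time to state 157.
E[T_157 | X_0 = 157] = 185

The chain cycles deterministically, so starting at state 157 it returns in exactly 185 steps. Equivalently, the stationary distribution is uniform π_j = 1/185 for every state j, so by Kac's formula E[T_157] = 1/π_157 = 185.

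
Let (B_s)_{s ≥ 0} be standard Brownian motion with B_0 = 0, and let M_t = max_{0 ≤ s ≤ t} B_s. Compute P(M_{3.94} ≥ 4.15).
P(M_{3.94} ≥ 4.15) = 2·P(B_{3.94} ≥ 4.15) = 2(1 − Φ(4.15/√3.94)) ≈ 0.0366

By the reflection principle for Brownian motion, P(M_t ≥ a) = 2 · P(B_t ≥ a) for a ≥ 0. Since B_t ~ N(0, t), P(B_t ≥ 4.15) = 1 − Φ(4.15/√t) = 1 − Φ(4.15/√3.94) = 1 − Φ(2.0907). So
  P(M_{3.94} ≥ 4.15) = 2(1 − Φ(2.0907)) ≈ 0.0366.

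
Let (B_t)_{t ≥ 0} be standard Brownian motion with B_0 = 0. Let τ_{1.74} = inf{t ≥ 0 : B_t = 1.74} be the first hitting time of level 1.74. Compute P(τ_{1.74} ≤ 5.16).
P(τ_{1.74} ≤ 5.16) = 2(1 − Φ(1.74/√5.16)) = 2(1 − Φ(0.7660)) ≈ 0.4437

By the reflection principle for standard BM, P(τ_b ≤ t) = 2 · P(B_t ≥ b). Since B_t ~ N(0, t), P(B_t ≥ 1.74) = 1 − Φ(1.74/√t) = 1 − Φ(1.74/√5.16) = 1 − Φ(0.7660) ≈ 0.22184. Doubling: P(τ_{1.74} ≤ 5.16) ≈ 2 · 0.22184 = 0.44368 ≈ 0.4437.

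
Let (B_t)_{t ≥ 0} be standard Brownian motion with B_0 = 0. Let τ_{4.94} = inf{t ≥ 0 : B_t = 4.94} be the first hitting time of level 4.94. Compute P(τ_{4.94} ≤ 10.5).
P(τ_{4.94} ≤ 10.5) = 2(1 − Φ(4.94/√10.5)) = 2(1 − Φ(1.5245)) ≈ 0.1274

By the reflection principle for standard BM, P(τ_b ≤ t) = 2 · P(B_t ≥ b). Since B_t ~ N(0, t), P(B_t ≥ 4.94) = 1 − Φ(4.94/√t) = 1 − Φ(4.94/√10.5) = 1 − Φ(1.5245) ≈ 0.06369. Doubling: P(τ_{4.94} ≤ 10.5) ≈ 2 · 0.06369 = 0.12738 ≈ 0.1274.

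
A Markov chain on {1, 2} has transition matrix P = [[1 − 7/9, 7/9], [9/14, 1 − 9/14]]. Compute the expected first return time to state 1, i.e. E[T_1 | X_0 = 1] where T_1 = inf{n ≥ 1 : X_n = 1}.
E[T_1 | X_0 = 1] = 1/π_1 = 179/81

For an irreducible recurrent Markov chain with stationary distribution π, E[T_i | X_0 = i] = 1/π_i (Kac's formula). Here π_1 = (9/14)/(7/9 + 9/14) = (9/14)/(179/126) = 81/179, so E[T_1 | X_0 = 1] = 1/π_1 = (7/9 + 9/14)/(9/14) = (179/126)/(9/14) = 179/81.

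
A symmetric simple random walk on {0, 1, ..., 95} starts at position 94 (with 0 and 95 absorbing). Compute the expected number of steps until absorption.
E[τ | X_0 = 94] = 94

Let v_k = E[τ | X_0 = k]. Boundary: v_0 = v_95 = 0. Recurrence: v_k = 1 + (v_{k-1} + v_{k+1})/2 for 1 ≤ k ≤ 94. The particular solution to v_k − (v_{k-1} + v_{k+1})/2 = 1 is v_k = −k^2. Adding homogeneous solution A + B k and matching boundaries gives v_k = k (95 − k). Substituting k = 94: v_94 = 94 · 1 = 94.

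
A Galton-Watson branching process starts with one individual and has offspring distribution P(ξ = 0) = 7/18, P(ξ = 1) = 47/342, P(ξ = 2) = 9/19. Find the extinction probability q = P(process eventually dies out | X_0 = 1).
q = 133/162

The pgf is f(s) = 7/18 + 47/342·s + 9/19·s². The extinction probability q is the smallest fixed point of f in [0, 1]. Setting s = f(s):
  9/19·s² + (47/342 − 1)·s + 7/18 = 0
  9/19·s² − (7/18 + 9/19)·s + 7/18 = 0
which factors as (s − 1)·(9/19·s − 7/18) = 0, giving roots s = 1 and s = (7/18)/(9/19) = 133/162.
Mean offspring μ = 47/342 + 2·9/19 = 371/342 > 1 (supercritical), so q < 1. The extinction probability is the smaller root: q = (7/18)/(9/19) = 133/162.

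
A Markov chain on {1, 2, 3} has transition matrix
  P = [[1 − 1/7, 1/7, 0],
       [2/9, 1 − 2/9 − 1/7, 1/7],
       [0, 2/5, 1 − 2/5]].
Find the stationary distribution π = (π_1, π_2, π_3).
π = (196/367, 126/367, 45/367)

This is a birth-death chain on three states, which satisfies detailed balance: π_1 · P_{12} = π_2 · P_{21} and π_2 · P_{23} = π_3 · P_{32}.
From π_1 · 1/7 = π_2 · 2/9: π_2/π_1 = (1/7)/(2/9) = 9/14.
From π_2 · 1/7 = π_3 · 2/5: π_3/π_2 = (1/7)/(2/5) = 5/14.
Take π_1 proportional to 1; then unnormalized π = (1, 9/14, 45/196). Normalize by dividing by the sum 367/196:
  π = (196/367, 126/367, 45/367).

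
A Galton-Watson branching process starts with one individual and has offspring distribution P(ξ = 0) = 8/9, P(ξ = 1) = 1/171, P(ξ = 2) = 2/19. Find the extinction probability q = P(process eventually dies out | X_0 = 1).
q = 1

Mean offspring μ = 0·8/9 + 1·1/171 + 2·2/19 = 37/171 ≤ 1. For μ ≤ 1 with offspring not concentrated at 1, the Galton-Watson process goes extinct almost surely, so q = 1.
(Algebraic check: The pgf is f(s) = 8/9 + 1/171·s + 2/19·s². The extinction probability q is the smallest fixed point of f in [0, 1]. Setting s = f(s):
  2/19·s² + (1/171 − 1)·s + 8/9 = 0
  2/19·s² − (8/9 + 2/19)·s + 8/9 = 0
which factors as (s − 1)·(2/19·s − 8/9) = 0, giving roots s = 1 and s = (8/9)/(2/19) = 76/9. Since 76/9 ≥ 1, the smallest root in [0, 1] is s = 1.)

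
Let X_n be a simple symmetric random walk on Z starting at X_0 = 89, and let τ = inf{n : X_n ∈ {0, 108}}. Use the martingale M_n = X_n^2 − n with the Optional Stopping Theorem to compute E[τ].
E[τ] = 1691

M_n = X_n^2 − n is a martingale (since E[X_{n+1}^2 | F_n] = X_n^2 + 1). By OST (τ has finite mean in a bounded region), E[M_τ] = E[M_0] = X_0^2 − 0 = 89^2 = 7921. Also E[M_τ] = E[X_τ^2] − E[τ]. The walk exits at 0 or 108, with P(hit 108 first) = 89/108, so E[X_τ^2] = 108^2 · 89/108 + 0 = 9612. Thus E[τ] = E[X_τ^2] − E[M_τ] = 9612 − 7921 = 1691 = 89(108 − 89) = 1691.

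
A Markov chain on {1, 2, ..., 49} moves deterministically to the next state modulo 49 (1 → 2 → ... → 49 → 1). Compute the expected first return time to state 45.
E[T_45 | X_0 = 45] = 49

The chain cycles deterministically, so starting at state 45 it returns in exactly 49 steps. Equivalently, the stationary distribution is uniform π_j = 1/49 for every state j, so by Kac's formula E[T_45] = 1/π_45 = 49.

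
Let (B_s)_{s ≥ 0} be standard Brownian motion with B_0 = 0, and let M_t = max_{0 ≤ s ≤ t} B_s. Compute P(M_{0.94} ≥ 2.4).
P(M_{0.94} ≥ 2.4) = 2·P(B_{0.94} ≥ 2.4) = 2(1 − Φ(2.4/√0.94)) ≈ 0.0133

By the reflection principle for Brownian motion, P(M_t ≥ a) = 2 · P(B_t ≥ a) for a ≥ 0. Since B_t ~ N(0, t), P(B_t ≥ 2.4) = 1 − Φ(2.4/√t) = 1 − Φ(2.4/√0.94) = 1 − Φ(2.4754). So
  P(M_{0.94} ≥ 2.4) = 2(1 − Φ(2.4754)) ≈ 0.0133.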